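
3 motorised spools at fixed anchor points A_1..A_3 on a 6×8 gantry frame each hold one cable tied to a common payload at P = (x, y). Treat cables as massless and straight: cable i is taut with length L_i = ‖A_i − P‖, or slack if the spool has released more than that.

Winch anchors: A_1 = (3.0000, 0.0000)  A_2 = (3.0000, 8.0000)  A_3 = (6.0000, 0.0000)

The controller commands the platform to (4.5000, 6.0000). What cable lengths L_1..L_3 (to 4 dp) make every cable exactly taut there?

cable 1: Δx=-1.5000, Δy=-6.0000; L_1 = √(Δx²+Δy²) = 6.1847
cable 2: Δx=-1.5000, Δy=2.0000; L_2 = √(Δx²+Δy²) = 2.5000
cable 3: Δx=1.5000, Δy=-6.0000; L_3 = √(Δx²+Δy²) = 6.1847

(6.1847, 2.5000, 6.1847)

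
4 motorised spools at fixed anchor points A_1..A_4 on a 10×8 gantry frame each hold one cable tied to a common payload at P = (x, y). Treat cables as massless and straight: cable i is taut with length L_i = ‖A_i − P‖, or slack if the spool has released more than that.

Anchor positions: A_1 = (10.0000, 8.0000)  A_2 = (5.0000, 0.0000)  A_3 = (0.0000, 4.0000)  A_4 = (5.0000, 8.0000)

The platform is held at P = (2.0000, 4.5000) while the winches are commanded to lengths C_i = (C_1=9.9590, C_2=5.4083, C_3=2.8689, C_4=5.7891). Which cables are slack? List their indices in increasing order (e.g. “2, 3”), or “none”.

cable 1: √((8.0000)²+(3.5000)²)=8.7321, C_1=9.9590: slack
cable 2: √((3.0000)²+(-4.5000)²)=5.4083, C_2=5.4083: taut
cable 3: √((-2.0000)²+(-0.5000)²)=2.0616, C_3=2.8689: slack
cable 4: √((3.0000)²+(3.5000)²)=4.6098, C_4=5.7891: slack

1, 3, 4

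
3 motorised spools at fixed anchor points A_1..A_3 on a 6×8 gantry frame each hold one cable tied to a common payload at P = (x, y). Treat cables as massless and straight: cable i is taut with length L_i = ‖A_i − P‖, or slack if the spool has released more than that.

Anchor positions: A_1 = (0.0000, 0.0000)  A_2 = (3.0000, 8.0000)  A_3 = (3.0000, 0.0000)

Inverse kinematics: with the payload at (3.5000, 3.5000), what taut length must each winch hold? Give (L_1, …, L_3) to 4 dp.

L_1 = √((0.0000−3.5000)² + (0.0000−3.5000)²) = 4.9497
L_2 = √((3.0000−3.5000)² + (8.0000−3.5000)²) = 4.5277
L_3 = √((3.0000−3.5000)² + (0.0000−3.5000)²) = 3.5355

(4.9497, 4.5277, 3.5355)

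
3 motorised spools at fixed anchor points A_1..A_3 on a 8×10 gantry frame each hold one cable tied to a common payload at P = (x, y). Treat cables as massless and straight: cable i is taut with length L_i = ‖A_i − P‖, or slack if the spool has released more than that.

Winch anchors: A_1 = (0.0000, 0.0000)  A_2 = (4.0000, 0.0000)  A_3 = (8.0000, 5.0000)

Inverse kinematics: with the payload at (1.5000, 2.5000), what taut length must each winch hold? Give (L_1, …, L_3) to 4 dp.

L_1 = √((0.0000−1.5000)² + (0.0000−2.5000)²) = 2.9155
L_2 = √((4.0000−1.5000)² + (0.0000−2.5000)²) = 3.5355
L_3 = √((8.0000−1.5000)² + (5.0000−2.5000)²) = 6.9642

(2.9155, 3.5355, 6.9642)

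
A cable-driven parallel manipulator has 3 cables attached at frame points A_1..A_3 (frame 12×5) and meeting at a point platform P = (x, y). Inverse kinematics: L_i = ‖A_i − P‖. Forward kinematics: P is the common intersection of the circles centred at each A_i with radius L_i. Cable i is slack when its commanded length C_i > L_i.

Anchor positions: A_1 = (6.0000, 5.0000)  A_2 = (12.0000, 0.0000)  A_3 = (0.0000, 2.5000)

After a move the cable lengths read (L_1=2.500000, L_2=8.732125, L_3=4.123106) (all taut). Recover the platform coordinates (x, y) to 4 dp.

(4.0000, 3.5000)

circle eqns → linear via eq_j − eq_1; set q_j = A_j·A_j − L_j²
q_1 = 36.0000+25.0000−6.2500 = 54.7500
-12.0000·x + 10.0000·y = q_1−q_2 = -13.0000
12.0000·x + 5.0000·y = q_1−q_3 = 65.5000
solve first two rows → x=4.0000, y=3.5000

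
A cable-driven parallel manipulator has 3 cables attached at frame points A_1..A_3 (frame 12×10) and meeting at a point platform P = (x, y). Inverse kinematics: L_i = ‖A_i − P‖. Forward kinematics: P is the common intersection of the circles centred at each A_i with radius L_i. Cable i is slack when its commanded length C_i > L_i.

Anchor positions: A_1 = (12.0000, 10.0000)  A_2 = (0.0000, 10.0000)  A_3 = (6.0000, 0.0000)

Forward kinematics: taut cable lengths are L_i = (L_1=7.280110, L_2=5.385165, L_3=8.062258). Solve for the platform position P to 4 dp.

expand ‖A_i−P‖²=L_i² and subtract eq 1 (k_i ≔ ‖A_i‖²−L_i²)
k_1 = 144.0000+100.0000−53.0000 = 191.0000
eq1−eq2 → [24.0000  0.0000]·P = 120.0000
eq1−eq3 → [12.0000  20.0000]·P = 220.0000
2×2 solve → P = (5.0000, 8.0000)

(5.0000, 8.0000)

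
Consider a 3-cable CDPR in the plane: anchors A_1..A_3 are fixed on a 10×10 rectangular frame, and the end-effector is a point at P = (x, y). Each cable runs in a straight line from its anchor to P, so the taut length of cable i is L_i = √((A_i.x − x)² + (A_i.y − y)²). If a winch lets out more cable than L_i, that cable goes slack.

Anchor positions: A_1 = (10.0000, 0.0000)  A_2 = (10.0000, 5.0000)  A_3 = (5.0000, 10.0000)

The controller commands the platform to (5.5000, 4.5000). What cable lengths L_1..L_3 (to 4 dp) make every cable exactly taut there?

(6.3640, 4.5277, 5.5227)

cable 1: Δx=4.5000, Δy=-4.5000; L_1 = √(Δx²+Δy²) = 6.3640
cable 2: Δx=4.5000, Δy=0.5000; L_2 = √(Δx²+Δy²) = 4.5277
cable 3: Δx=-0.5000, Δy=5.5000; L_3 = √(Δx²+Δy²) = 5.5227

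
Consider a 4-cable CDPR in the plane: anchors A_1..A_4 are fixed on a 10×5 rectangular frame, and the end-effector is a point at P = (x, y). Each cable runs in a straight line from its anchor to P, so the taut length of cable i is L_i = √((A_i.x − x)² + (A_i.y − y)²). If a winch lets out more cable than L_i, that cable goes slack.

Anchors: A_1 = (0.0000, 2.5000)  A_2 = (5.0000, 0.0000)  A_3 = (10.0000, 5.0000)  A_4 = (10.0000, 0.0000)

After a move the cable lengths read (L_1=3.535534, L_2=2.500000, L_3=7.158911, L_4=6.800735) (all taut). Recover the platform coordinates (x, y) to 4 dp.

expand ‖A_i−P‖²=L_i² and subtract eq 1 (k_i ≔ ‖A_i‖²−L_i²)
k_1 = 0.0000+6.2500−12.5000 = -6.2500
eq1−eq2 → [-10.0000  5.0000]·P = -25.0000
eq1−eq3 → [-20.0000  -5.0000]·P = -80.0000
eq1−eq4 → [-20.0000  5.0000]·P = -60.0000
2×2 solve → P = (3.5000, 2.0000)
check cable 4: ‖A_4−P‖² = 46.2500 ≈ L_4² = 46.2500 ✓

(3.5000, 2.0000)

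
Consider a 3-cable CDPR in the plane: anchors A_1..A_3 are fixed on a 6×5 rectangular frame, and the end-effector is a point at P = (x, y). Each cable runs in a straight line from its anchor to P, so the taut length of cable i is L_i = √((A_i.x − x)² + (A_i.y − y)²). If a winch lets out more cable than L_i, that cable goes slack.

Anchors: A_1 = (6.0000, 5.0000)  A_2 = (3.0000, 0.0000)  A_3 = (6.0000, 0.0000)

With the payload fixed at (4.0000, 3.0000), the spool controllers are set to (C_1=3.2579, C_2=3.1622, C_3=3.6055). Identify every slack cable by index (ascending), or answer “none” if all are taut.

cable 1: √((2.0000)²+(2.0000)²)=2.8284, C_1=3.2579: slack
cable 2: √((-1.0000)²+(-3.0000)²)=3.1623, C_2=3.1622: taut
cable 3: √((2.0000)²+(-3.0000)²)=3.6056, C_3=3.6055: taut

1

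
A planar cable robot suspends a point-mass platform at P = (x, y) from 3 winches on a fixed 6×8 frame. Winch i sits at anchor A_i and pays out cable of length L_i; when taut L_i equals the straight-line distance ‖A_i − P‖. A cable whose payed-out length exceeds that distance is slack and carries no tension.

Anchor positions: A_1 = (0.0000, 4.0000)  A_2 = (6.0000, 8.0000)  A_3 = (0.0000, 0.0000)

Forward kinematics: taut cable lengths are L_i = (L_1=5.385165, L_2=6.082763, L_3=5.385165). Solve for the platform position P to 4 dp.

expand ‖A_i−P‖²=L_i² and subtract eq 1 (q_i ≔ ‖A_i‖²−L_i²)
q_1 = 0.0000+16.0000−29.0000 = -13.0000
eq1−eq2 → [-12.0000  -8.0000]·P = -76.0000
eq1−eq3 → [0.0000  8.0000]·P = 16.0000
2×2 solve → P = (5.0000, 2.0000)

(5.0000, 2.0000)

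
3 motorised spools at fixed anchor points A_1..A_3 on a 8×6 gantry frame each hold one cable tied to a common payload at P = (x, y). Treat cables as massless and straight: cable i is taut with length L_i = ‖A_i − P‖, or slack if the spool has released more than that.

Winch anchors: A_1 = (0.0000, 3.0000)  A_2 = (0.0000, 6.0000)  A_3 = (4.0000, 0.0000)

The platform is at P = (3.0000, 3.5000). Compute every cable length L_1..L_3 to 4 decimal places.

L_1 = √((0.0000−3.0000)² + (3.0000−3.5000)²) = 3.0414
L_2 = √((0.0000−3.0000)² + (6.0000−3.5000)²) = 3.9051
L_3 = √((4.0000−3.0000)² + (0.0000−3.5000)²) = 3.6401

(3.0414, 3.9051, 3.6401)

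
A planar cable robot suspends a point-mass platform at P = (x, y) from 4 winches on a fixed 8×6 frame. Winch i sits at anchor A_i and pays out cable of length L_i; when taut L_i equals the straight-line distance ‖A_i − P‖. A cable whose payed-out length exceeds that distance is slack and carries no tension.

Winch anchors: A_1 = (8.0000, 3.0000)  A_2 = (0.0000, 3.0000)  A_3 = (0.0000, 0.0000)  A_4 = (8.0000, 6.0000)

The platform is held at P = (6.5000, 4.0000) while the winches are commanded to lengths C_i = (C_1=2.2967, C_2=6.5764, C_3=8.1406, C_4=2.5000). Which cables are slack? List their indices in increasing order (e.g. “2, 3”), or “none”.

cable 1: √((1.5000)²+(-1.0000)²)=1.8028, C_1=2.2967: slack
cable 2: √((-6.5000)²+(-1.0000)²)=6.5765, C_2=6.5764: taut
cable 3: √((-6.5000)²+(-4.0000)²)=7.6322, C_3=8.1406: slack
cable 4: √((1.5000)²+(2.0000)²)=2.5000, C_4=2.5000: taut

1, 3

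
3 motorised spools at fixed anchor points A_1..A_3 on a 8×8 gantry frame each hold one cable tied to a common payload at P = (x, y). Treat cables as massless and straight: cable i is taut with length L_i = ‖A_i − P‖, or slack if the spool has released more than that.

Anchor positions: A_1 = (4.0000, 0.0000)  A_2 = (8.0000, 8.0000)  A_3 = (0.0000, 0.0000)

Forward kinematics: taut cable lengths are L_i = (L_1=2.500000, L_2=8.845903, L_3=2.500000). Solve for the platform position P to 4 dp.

circle eqns → linear via eq_j − eq_1; set q_j = A_j·A_j − L_j²
q_1 = 16.0000+0.0000−6.2500 = 9.7500
-8.0000·x − 16.0000·y = q_1−q_2 = -40.0000
8.0000·x + 0.0000·y = q_1−q_3 = 16.0000
solve first two rows → x=2.0000, y=1.5000

(2.0000, 1.5000)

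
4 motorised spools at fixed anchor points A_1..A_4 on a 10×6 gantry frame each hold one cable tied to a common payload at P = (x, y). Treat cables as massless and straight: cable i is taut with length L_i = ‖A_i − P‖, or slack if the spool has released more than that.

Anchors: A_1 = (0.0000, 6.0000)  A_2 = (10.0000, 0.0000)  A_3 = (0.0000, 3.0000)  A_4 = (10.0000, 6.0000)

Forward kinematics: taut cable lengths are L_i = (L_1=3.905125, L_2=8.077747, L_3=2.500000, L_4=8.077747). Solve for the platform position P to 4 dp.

(2.5000, 3.0000)

each cable: (A_i−P)·(A_i−P) = L_i²; let k_i = ‖A_i‖²−L_i²
k_1 = 0.0000+36.0000−15.2500 = 20.7500
row 1: -20.0000x + 12.0000y = -14.0000  (k_2=34.7500)
row 2: 0.0000x + 6.0000y = 18.0000  (k_3=2.7500)
row 3: -20.0000x + 0.0000y = -50.0000  (k_4=70.7500)
Cramer on rows 1–2 → x = 2.5000, y = 3.0000
check cable 4: ‖A_4−P‖² = 65.2500 ≈ L_4² = 65.2500 ✓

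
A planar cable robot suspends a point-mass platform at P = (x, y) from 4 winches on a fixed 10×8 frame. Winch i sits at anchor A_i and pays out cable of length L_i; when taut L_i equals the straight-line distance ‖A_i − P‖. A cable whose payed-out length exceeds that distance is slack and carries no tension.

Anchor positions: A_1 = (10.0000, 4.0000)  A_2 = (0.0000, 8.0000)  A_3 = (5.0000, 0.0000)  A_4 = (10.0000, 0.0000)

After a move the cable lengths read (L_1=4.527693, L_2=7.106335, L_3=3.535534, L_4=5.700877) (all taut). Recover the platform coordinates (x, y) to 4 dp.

circle eqns → linear via eq_j − eq_1; set c_j = A_j·A_j − L_j²
c_1 = 100.0000+16.0000−20.5000 = 95.5000
20.0000·x − 8.0000·y = c_1−c_2 = 82.0000
10.0000·x + 8.0000·y = c_1−c_3 = 83.0000
0.0000·x + 8.0000·y = c_1−c_4 = 28.0000
solve first two rows → x=5.5000, y=3.5000
check cable 4: ‖A_4−P‖² = 32.5000 ≈ L_4² = 32.5000 ✓

(5.5000, 3.5000)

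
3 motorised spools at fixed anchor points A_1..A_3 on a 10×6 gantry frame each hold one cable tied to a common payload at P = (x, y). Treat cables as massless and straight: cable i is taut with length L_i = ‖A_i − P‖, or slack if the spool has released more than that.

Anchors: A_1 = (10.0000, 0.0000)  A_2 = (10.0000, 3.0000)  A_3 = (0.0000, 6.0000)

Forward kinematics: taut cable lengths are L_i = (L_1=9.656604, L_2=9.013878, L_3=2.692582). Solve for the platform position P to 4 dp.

each cable: (A_i−P)·(A_i−P) = L_i²; let q_i = ‖A_i‖²−L_i²
q_1 = 100.0000+0.0000−93.2500 = 6.7500
row 1: 0.0000x − 6.0000y = -21.0000  (q_2=27.7500)
row 2: 20.0000x − 12.0000y = -22.0000  (q_3=28.7500)
Cramer on rows 1–2 → x = 1.0000, y = 3.5000

(1.0000, 3.5000)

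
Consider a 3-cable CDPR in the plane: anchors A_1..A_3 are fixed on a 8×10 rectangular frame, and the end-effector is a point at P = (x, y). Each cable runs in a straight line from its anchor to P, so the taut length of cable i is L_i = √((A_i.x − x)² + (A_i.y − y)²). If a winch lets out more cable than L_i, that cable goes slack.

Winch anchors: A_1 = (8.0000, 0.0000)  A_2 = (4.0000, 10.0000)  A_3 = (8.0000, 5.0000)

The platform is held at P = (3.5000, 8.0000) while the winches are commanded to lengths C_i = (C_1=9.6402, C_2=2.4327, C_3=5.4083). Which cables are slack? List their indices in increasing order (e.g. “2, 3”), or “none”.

1, 2

cable 1: √((4.5000)²+(-8.0000)²)=9.1788, C_1=9.6402: slack
cable 2: √((0.5000)²+(2.0000)²)=2.0616, C_2=2.4327: slack
cable 3: √((4.5000)²+(-3.0000)²)=5.4083, C_3=5.4083: taut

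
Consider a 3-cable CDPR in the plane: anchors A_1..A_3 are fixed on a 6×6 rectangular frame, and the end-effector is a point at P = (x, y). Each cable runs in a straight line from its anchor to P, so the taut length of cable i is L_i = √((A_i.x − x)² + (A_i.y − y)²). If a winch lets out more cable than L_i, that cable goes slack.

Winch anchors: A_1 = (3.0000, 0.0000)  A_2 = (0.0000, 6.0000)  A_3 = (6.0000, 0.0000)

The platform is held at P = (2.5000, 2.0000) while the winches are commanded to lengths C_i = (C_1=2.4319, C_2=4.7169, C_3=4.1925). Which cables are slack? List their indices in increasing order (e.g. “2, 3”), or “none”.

1, 3

cable 1: √((0.5000)²+(-2.0000)²)=2.0616, C_1=2.4319: slack
cable 2: √((-2.5000)²+(4.0000)²)=4.7170, C_2=4.7169: taut
cable 3: √((3.5000)²+(-2.0000)²)=4.0311, C_3=4.1925: slack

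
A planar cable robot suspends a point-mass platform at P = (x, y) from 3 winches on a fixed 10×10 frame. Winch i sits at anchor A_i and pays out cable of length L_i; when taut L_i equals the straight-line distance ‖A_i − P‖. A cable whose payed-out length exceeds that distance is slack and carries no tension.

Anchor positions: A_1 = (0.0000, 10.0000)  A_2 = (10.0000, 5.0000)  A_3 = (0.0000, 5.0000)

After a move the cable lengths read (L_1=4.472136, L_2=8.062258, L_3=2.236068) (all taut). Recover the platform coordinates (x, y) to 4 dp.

(2.0000, 6.0000)

each cable: (A_i−P)·(A_i−P) = L_i²; let k_i = ‖A_i‖²−L_i²
k_1 = 0.0000+100.0000−20.0000 = 80.0000
row 1: -20.0000x + 10.0000y = 20.0000  (k_2=60.0000)
row 2: 0.0000x + 10.0000y = 60.0000  (k_3=20.0000)
Cramer on rows 1–2 → x = 2.0000, y = 6.0000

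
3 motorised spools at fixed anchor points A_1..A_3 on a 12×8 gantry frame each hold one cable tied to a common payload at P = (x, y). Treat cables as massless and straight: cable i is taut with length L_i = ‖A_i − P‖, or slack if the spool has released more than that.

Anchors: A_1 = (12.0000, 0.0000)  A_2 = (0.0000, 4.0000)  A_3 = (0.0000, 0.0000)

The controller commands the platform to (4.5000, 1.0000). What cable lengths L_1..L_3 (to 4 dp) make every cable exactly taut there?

L_1 = √((12.0000−4.5000)² + (0.0000−1.0000)²) = 7.5664
L_2 = √((0.0000−4.5000)² + (4.0000−1.0000)²) = 5.4083
L_3 = √((0.0000−4.5000)² + (0.0000−1.0000)²) = 4.6098

(7.5664, 5.4083, 4.6098)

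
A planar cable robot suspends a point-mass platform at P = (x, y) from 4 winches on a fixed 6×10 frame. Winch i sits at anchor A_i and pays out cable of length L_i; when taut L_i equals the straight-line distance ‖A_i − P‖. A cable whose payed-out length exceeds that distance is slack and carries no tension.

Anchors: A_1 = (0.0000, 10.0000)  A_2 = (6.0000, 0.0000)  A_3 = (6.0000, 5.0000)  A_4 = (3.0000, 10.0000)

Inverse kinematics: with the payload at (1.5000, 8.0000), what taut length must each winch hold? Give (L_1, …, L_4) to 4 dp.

(2.5000, 9.1788, 5.4083, 2.5000)

L_1 = √((0.0000−1.5000)² + (10.0000−8.0000)²) = 2.5000
L_2 = √((6.0000−1.5000)² + (0.0000−8.0000)²) = 9.1788
L_3 = √((6.0000−1.5000)² + (5.0000−8.0000)²) = 5.4083
L_4 = √((3.0000−1.5000)² + (10.0000−8.0000)²) = 2.5000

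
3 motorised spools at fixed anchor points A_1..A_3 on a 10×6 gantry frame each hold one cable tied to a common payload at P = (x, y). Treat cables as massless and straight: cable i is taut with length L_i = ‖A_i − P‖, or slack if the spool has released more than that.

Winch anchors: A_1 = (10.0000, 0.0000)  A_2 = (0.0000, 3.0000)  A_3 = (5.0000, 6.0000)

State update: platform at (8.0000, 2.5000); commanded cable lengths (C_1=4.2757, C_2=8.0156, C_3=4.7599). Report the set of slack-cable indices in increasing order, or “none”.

i=1: geometric 3.2016 vs commanded 4.2757 ⇒ slack
i=2: geometric 8.0156 vs commanded 8.0156 ⇒ taut
i=3: geometric 4.6098 vs commanded 4.7599 ⇒ slack

1, 3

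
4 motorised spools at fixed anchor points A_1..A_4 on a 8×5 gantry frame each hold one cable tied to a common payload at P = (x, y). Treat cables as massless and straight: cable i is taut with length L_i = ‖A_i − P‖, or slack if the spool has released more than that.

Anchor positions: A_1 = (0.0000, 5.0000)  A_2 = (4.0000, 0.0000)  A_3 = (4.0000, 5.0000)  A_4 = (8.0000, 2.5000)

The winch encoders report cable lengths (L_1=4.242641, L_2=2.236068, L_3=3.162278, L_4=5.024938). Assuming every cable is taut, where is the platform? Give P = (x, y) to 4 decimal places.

(3.0000, 2.0000)

circle eqns → linear via eq_j − eq_1; set k_j = A_j·A_j − L_j²
k_1 = 0.0000+25.0000−18.0000 = 7.0000
-8.0000·x + 10.0000·y = k_1−k_2 = -4.0000
-8.0000·x + 0.0000·y = k_1−k_3 = -24.0000
-16.0000·x + 5.0000·y = k_1−k_4 = -38.0000
solve first two rows → x=3.0000, y=2.0000
check cable 4: ‖A_4−P‖² = 25.2500 ≈ L_4² = 25.2500 ✓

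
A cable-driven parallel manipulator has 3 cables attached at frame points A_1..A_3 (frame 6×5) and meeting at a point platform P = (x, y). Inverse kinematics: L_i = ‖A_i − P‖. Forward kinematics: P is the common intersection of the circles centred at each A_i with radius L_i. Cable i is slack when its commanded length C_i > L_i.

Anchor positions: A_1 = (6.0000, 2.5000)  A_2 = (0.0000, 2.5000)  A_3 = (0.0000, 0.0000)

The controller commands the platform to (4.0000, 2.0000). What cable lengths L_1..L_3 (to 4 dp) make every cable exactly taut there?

L_1 = √((6.0000−4.0000)² + (2.5000−2.0000)²) = 2.0616
L_2 = √((0.0000−4.0000)² + (2.5000−2.0000)²) = 4.0311
L_3 = √((0.0000−4.0000)² + (0.0000−2.0000)²) = 4.4721

(2.0616, 4.0311, 4.4721)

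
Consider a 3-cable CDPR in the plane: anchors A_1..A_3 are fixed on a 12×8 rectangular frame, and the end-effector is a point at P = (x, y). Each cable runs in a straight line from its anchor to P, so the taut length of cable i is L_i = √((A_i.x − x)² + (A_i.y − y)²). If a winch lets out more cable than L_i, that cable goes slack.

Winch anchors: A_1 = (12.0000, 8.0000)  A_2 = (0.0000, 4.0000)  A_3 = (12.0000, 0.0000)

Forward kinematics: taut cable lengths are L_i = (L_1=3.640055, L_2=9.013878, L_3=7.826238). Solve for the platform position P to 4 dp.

expand ‖A_i−P‖²=L_i² and subtract eq 1 (c_i ≔ ‖A_i‖²−L_i²)
c_1 = 144.0000+64.0000−13.2500 = 194.7500
eq1−eq2 → [24.0000  8.0000]·P = 260.0000
eq1−eq3 → [0.0000  16.0000]·P = 112.0000
2×2 solve → P = (8.5000, 7.0000)

(8.5000, 7.0000)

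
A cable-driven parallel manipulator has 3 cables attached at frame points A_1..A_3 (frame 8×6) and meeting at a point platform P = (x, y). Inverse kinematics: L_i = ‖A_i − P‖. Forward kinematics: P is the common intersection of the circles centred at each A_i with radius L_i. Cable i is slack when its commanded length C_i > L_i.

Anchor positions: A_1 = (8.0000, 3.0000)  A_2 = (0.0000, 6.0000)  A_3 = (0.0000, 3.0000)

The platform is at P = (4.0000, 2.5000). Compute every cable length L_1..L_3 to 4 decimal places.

cable 1: Δx=4.0000, Δy=0.5000; L_1 = √(Δx²+Δy²) = 4.0311
cable 2: Δx=-4.0000, Δy=3.5000; L_2 = √(Δx²+Δy²) = 5.3151
cable 3: Δx=-4.0000, Δy=0.5000; L_3 = √(Δx²+Δy²) = 4.0311

(4.0311, 5.3151, 4.0311)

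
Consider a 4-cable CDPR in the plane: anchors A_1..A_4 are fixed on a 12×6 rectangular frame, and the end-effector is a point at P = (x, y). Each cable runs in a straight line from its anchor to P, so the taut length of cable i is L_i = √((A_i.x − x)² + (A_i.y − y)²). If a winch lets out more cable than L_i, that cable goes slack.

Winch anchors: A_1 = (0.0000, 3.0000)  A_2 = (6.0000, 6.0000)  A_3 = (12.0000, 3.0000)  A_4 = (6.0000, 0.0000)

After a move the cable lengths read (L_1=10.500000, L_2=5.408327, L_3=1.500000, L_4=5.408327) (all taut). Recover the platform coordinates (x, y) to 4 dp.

circle eqns → linear via eq_j − eq_1; set c_j = A_j·A_j − L_j²
c_1 = 0.0000+9.0000−110.2500 = -101.2500
-12.0000·x − 6.0000·y = c_1−c_2 = -144.0000
-24.0000·x + 0.0000·y = c_1−c_3 = -252.0000
-12.0000·x + 6.0000·y = c_1−c_4 = -108.0000
solve first two rows → x=10.5000, y=3.0000
check cable 4: ‖A_4−P‖² = 29.2500 ≈ L_4² = 29.2500 ✓

(10.5000, 3.0000)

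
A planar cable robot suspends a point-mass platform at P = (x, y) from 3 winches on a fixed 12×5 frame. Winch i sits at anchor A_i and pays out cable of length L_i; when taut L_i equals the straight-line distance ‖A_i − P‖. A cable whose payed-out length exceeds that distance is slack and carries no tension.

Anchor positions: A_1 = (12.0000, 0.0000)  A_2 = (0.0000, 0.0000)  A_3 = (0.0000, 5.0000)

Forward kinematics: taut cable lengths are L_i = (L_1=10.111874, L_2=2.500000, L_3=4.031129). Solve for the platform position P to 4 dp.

(2.0000, 1.5000)

each cable: (A_i−P)·(A_i−P) = L_i²; let q_i = ‖A_i‖²−L_i²
q_1 = 144.0000+0.0000−102.2500 = 41.7500
row 1: 24.0000x + 0.0000y = 48.0000  (q_2=-6.2500)
row 2: 24.0000x − 10.0000y = 33.0000  (q_3=8.7500)
Cramer on rows 1–2 → x = 2.0000, y = 1.5000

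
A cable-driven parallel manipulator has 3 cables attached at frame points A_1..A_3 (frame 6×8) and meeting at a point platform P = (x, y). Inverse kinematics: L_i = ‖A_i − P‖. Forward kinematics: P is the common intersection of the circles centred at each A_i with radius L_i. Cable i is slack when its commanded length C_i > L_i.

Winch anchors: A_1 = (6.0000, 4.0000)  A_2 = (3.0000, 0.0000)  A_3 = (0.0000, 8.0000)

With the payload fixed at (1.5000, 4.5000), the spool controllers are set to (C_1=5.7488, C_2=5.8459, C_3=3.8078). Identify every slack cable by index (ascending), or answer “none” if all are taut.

1, 2

cable 1: √((4.5000)²+(-0.5000)²)=4.5277, C_1=5.7488: slack
cable 2: √((1.5000)²+(-4.5000)²)=4.7434, C_2=5.8459: slack
cable 3: √((-1.5000)²+(3.5000)²)=3.8079, C_3=3.8078: taut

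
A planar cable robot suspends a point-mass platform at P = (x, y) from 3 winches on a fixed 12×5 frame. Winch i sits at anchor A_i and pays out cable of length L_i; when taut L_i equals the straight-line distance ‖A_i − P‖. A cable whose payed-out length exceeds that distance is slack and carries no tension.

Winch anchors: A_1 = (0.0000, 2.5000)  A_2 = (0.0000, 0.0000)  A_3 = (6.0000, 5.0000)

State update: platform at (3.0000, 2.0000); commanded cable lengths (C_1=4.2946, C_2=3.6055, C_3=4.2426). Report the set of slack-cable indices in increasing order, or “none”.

cable 1: L_1 = ‖A_1−P‖ = 3.0414;  C_1 = 4.2946 → slack
cable 2: L_2 = ‖A_2−P‖ = 3.6056;  C_2 = 3.6055 → taut
cable 3: L_3 = ‖A_3−P‖ = 4.2426;  C_3 = 4.2426 → taut

1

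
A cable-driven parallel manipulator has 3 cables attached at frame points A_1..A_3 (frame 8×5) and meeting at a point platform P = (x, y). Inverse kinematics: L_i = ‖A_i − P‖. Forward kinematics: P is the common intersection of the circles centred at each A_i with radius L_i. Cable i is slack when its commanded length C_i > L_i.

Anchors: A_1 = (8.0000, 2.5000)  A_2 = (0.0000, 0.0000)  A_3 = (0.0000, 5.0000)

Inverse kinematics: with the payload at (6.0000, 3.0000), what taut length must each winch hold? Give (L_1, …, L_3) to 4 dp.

L_1 = √((8.0000−6.0000)² + (2.5000−3.0000)²) = 2.0616
L_2 = √((0.0000−6.0000)² + (0.0000−3.0000)²) = 6.7082
L_3 = √((0.0000−6.0000)² + (5.0000−3.0000)²) = 6.3246

(2.0616, 6.7082, 6.3246)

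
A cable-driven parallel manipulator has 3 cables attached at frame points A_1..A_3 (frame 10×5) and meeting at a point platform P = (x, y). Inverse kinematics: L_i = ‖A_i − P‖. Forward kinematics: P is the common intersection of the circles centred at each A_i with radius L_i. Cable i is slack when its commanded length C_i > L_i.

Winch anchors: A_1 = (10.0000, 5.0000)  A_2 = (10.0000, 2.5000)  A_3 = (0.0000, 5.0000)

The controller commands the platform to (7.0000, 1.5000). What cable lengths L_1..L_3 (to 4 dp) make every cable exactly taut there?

L_1 = √((10.0000−7.0000)² + (5.0000−1.5000)²) = 4.6098
L_2 = √((10.0000−7.0000)² + (2.5000−1.5000)²) = 3.1623
L_3 = √((0.0000−7.0000)² + (5.0000−1.5000)²) = 7.8262

(4.6098, 3.1623, 7.8262)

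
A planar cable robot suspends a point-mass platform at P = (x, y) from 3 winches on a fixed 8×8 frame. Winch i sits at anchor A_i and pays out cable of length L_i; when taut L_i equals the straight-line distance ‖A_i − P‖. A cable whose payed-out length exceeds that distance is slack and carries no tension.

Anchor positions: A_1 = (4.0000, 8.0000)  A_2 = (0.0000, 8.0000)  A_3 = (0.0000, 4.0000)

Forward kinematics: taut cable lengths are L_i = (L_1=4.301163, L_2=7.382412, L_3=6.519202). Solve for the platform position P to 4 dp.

(6.5000, 4.5000)

each cable: (A_i−P)·(A_i−P) = L_i²; let q_i = ‖A_i‖²−L_i²
q_1 = 16.0000+64.0000−18.5000 = 61.5000
row 1: 8.0000x + 0.0000y = 52.0000  (q_2=9.5000)
row 2: 8.0000x + 8.0000y = 88.0000  (q_3=-26.5000)
Cramer on rows 1–2 → x = 6.5000, y = 4.5000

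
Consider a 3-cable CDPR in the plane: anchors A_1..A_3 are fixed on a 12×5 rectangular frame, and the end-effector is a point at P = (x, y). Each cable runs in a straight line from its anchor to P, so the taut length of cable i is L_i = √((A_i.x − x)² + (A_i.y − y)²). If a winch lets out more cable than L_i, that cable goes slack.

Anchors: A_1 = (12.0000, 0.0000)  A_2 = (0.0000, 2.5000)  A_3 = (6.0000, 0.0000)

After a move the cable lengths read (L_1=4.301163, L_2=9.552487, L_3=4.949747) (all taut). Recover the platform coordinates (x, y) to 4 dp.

each cable: (A_i−P)·(A_i−P) = L_i²; let q_i = ‖A_i‖²−L_i²
q_1 = 144.0000+0.0000−18.5000 = 125.5000
row 1: 24.0000x − 5.0000y = 210.5000  (q_2=-85.0000)
row 2: 12.0000x + 0.0000y = 114.0000  (q_3=11.5000)
Cramer on rows 1–2 → x = 9.5000, y = 3.5000

(9.5000, 3.5000)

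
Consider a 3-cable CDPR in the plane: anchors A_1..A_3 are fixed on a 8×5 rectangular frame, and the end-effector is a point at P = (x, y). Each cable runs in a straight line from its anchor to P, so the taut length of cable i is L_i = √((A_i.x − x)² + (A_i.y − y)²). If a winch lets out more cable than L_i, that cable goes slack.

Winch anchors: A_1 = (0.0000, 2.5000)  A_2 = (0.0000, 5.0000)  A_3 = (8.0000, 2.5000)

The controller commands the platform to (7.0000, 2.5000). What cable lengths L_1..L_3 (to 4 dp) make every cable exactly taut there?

(7.0000, 7.4330, 1.0000)

cable 1: Δx=-7.0000, Δy=0.0000; L_1 = √(Δx²+Δy²) = 7.0000
cable 2: Δx=-7.0000, Δy=2.5000; L_2 = √(Δx²+Δy²) = 7.4330
cable 3: Δx=1.0000, Δy=0.0000; L_3 = √(Δx²+Δy²) = 1.0000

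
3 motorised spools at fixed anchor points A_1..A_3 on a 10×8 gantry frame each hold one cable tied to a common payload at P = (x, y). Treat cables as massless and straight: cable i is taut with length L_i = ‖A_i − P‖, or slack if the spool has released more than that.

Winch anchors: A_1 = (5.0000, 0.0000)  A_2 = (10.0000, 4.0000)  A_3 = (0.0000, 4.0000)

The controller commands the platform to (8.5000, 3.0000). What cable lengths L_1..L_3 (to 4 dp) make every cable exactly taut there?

L_1 = √((5.0000−8.5000)² + (0.0000−3.0000)²) = 4.6098
L_2 = √((10.0000−8.5000)² + (4.0000−3.0000)²) = 1.8028
L_3 = √((0.0000−8.5000)² + (4.0000−3.0000)²) = 8.5586

(4.6098, 1.8028, 8.5586)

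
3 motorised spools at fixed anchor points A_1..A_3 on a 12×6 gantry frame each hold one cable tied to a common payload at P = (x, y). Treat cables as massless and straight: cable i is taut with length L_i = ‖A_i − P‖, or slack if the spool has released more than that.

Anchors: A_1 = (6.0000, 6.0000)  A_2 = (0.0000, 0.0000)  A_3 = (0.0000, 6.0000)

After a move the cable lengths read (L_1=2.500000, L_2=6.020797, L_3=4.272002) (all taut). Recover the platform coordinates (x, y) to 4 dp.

(4.0000, 4.5000)

circle eqns → linear via eq_j − eq_1; set k_j = A_j·A_j − L_j²
k_1 = 36.0000+36.0000−6.2500 = 65.7500
12.0000·x + 12.0000·y = k_1−k_2 = 102.0000
12.0000·x + 0.0000·y = k_1−k_3 = 48.0000
solve first two rows → x=4.0000, y=4.5000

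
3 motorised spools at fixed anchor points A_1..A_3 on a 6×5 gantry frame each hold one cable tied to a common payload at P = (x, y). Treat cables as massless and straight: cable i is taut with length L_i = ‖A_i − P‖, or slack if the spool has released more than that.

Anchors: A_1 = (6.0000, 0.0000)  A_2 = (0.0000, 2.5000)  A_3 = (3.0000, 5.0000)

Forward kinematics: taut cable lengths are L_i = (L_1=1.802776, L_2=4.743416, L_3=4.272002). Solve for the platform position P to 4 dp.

(4.5000, 1.0000)

each cable: (A_i−P)·(A_i−P) = L_i²; let k_i = ‖A_i‖²−L_i²
k_1 = 36.0000+0.0000−3.2500 = 32.7500
row 1: 12.0000x − 5.0000y = 49.0000  (k_2=-16.2500)
row 2: 6.0000x − 10.0000y = 17.0000  (k_3=15.7500)
Cramer on rows 1–2 → x = 4.5000, y = 1.0000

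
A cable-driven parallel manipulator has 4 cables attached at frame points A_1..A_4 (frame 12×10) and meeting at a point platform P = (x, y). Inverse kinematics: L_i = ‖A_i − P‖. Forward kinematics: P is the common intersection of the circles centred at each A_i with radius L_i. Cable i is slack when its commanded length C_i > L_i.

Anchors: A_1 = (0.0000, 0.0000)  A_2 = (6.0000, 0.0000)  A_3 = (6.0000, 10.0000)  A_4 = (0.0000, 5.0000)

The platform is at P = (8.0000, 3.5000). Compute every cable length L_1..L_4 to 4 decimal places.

(8.7321, 4.0311, 6.8007, 8.1394)

cable 1: Δx=-8.0000, Δy=-3.5000; L_1 = √(Δx²+Δy²) = 8.7321
cable 2: Δx=-2.0000, Δy=-3.5000; L_2 = √(Δx²+Δy²) = 4.0311
cable 3: Δx=-2.0000, Δy=6.5000; L_3 = √(Δx²+Δy²) = 6.8007
cable 4: Δx=-8.0000, Δy=1.5000; L_4 = √(Δx²+Δy²) = 8.1394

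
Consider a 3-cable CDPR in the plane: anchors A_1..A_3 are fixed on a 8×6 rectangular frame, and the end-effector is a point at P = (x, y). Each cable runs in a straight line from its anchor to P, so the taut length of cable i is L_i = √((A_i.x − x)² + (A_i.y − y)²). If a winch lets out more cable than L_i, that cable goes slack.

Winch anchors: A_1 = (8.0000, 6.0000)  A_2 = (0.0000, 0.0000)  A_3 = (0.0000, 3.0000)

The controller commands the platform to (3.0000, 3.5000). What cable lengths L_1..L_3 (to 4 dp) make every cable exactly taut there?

cable 1: Δx=5.0000, Δy=2.5000; L_1 = √(Δx²+Δy²) = 5.5902
cable 2: Δx=-3.0000, Δy=-3.5000; L_2 = √(Δx²+Δy²) = 4.6098
cable 3: Δx=-3.0000, Δy=-0.5000; L_3 = √(Δx²+Δy²) = 3.0414

(5.5902, 4.6098, 3.0414)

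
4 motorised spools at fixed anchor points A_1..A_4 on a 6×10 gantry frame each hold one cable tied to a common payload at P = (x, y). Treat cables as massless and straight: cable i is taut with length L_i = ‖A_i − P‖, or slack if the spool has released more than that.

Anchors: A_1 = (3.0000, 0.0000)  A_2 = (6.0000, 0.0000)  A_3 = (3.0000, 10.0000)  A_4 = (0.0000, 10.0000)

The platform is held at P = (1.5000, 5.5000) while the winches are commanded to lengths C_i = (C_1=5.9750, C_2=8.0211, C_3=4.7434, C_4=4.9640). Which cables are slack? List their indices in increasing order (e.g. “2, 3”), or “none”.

cable 1: √((1.5000)²+(-5.5000)²)=5.7009, C_1=5.9750: slack
cable 2: √((4.5000)²+(-5.5000)²)=7.1063, C_2=8.0211: slack
cable 3: √((1.5000)²+(4.5000)²)=4.7434, C_3=4.7434: taut
cable 4: √((-1.5000)²+(4.5000)²)=4.7434, C_4=4.9640: slack

1, 2, 4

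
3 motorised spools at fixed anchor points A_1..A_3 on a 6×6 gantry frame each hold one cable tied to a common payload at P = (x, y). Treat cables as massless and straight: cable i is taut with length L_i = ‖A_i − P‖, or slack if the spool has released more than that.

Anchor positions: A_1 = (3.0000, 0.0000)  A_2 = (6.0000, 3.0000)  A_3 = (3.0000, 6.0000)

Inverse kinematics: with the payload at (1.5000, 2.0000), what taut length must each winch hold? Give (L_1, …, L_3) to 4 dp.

(2.5000, 4.6098, 4.2720)

cable 1: Δx=1.5000, Δy=-2.0000; L_1 = √(Δx²+Δy²) = 2.5000
cable 2: Δx=4.5000, Δy=1.0000; L_2 = √(Δx²+Δy²) = 4.6098
cable 3: Δx=1.5000, Δy=4.0000; L_3 = √(Δx²+Δy²) = 4.2720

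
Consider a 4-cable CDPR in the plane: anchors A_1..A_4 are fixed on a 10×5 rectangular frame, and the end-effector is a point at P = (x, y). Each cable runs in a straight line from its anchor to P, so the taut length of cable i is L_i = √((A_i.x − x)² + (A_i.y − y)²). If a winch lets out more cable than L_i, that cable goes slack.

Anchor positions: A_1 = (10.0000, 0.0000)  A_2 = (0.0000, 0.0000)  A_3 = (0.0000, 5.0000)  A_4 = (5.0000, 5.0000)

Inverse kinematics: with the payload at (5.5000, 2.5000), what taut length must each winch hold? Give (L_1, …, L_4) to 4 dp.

L_1 = √((10.0000−5.5000)² + (0.0000−2.5000)²) = 5.1478
L_2 = √((0.0000−5.5000)² + (0.0000−2.5000)²) = 6.0415
L_3 = √((0.0000−5.5000)² + (5.0000−2.5000)²) = 6.0415
L_4 = √((5.0000−5.5000)² + (5.0000−2.5000)²) = 2.5495

(5.1478, 6.0415, 6.0415, 2.5495)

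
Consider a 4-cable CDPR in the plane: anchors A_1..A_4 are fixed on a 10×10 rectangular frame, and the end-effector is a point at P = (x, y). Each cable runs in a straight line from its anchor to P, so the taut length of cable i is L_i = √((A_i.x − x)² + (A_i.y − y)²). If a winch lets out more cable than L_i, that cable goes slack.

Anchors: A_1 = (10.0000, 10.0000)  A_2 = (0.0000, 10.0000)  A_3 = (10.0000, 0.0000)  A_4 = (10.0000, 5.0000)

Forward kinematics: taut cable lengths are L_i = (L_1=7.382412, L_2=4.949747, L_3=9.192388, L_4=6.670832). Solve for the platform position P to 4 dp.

expand ‖A_i−P‖²=L_i² and subtract eq 1 (q_i ≔ ‖A_i‖²−L_i²)
q_1 = 100.0000+100.0000−54.5000 = 145.5000
eq1−eq2 → [20.0000  0.0000]·P = 70.0000
eq1−eq3 → [0.0000  20.0000]·P = 130.0000
eq1−eq4 → [0.0000  10.0000]·P = 65.0000
2×2 solve → P = (3.5000, 6.5000)
check cable 4: ‖A_4−P‖² = 44.5000 ≈ L_4² = 44.5000 ✓

(3.5000, 6.5000)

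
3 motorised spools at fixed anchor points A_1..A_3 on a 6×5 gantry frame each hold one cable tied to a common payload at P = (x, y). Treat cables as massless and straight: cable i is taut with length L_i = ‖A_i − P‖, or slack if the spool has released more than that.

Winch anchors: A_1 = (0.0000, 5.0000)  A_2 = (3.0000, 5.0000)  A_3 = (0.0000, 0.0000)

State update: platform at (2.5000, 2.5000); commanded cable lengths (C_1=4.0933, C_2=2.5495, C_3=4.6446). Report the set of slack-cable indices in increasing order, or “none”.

cable 1: √((-2.5000)²+(2.5000)²)=3.5355, C_1=4.0933: slack
cable 2: √((0.5000)²+(2.5000)²)=2.5495, C_2=2.5495: taut
cable 3: √((-2.5000)²+(-2.5000)²)=3.5355, C_3=4.6446: slack

1, 3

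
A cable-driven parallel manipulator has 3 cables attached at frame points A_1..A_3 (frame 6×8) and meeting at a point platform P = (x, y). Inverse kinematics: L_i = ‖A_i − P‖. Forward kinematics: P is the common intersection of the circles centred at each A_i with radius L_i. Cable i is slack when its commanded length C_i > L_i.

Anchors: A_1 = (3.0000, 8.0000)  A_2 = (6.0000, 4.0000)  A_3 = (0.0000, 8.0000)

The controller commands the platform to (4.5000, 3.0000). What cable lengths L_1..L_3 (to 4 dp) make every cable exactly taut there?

cable 1: Δx=-1.5000, Δy=5.0000; L_1 = √(Δx²+Δy²) = 5.2202
cable 2: Δx=1.5000, Δy=1.0000; L_2 = √(Δx²+Δy²) = 1.8028
cable 3: Δx=-4.5000, Δy=5.0000; L_3 = √(Δx²+Δy²) = 6.7268

(5.2202, 1.8028, 6.7268)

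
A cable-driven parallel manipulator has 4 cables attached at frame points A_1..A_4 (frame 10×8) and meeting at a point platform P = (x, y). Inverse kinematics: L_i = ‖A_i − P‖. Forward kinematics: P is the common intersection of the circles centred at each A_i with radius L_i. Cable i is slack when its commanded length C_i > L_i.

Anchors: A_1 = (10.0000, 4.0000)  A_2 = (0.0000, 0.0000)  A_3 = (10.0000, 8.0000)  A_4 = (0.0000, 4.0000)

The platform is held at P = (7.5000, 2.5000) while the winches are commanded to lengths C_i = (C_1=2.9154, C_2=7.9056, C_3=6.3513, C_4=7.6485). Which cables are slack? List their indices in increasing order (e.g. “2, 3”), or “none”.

3

cable 1: √((2.5000)²+(1.5000)²)=2.9155, C_1=2.9154: taut
cable 2: √((-7.5000)²+(-2.5000)²)=7.9057, C_2=7.9056: taut
cable 3: √((2.5000)²+(5.5000)²)=6.0415, C_3=6.3513: slack
cable 4: √((-7.5000)²+(1.5000)²)=7.6485, C_4=7.6485: taut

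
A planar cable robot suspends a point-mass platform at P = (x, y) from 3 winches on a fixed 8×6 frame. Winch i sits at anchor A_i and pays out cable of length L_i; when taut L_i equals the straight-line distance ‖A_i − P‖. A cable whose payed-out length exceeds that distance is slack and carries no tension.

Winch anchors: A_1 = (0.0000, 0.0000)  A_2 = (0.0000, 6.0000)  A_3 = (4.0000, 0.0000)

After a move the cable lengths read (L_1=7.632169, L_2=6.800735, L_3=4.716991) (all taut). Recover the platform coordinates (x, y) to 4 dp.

(6.5000, 4.0000)

circle eqns → linear via eq_j − eq_1; set c_j = A_j·A_j − L_j²
c_1 = 0.0000+0.0000−58.2500 = -58.2500
0.0000·x − 12.0000·y = c_1−c_2 = -48.0000
-8.0000·x + 0.0000·y = c_1−c_3 = -52.0000
solve first two rows → x=6.5000, y=4.0000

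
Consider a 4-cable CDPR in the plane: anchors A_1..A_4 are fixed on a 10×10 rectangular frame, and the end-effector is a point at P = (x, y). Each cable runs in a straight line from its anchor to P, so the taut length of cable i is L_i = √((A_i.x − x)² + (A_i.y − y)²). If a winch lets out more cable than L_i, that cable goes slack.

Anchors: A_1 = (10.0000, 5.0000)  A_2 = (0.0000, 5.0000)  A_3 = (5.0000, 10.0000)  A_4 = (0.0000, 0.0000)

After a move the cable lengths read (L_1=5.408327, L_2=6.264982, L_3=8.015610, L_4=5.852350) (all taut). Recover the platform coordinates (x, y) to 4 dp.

each cable: (A_i−P)·(A_i−P) = L_i²; let c_i = ‖A_i‖²−L_i²
c_1 = 100.0000+25.0000−29.2500 = 95.7500
row 1: 20.0000x + 0.0000y = 110.0000  (c_2=-14.2500)
row 2: 10.0000x − 10.0000y = 35.0000  (c_3=60.7500)
row 3: 20.0000x + 10.0000y = 130.0000  (c_4=-34.2500)
Cramer on rows 1–2 → x = 5.5000, y = 2.0000
check cable 4: ‖A_4−P‖² = 34.2500 ≈ L_4² = 34.2500 ✓

(5.5000, 2.0000)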